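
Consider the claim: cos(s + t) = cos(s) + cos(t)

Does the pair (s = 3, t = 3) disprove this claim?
Substituting s = 3, t = 3:
LHS = cos(3 + 3) = cos(6) ≈ 0.9602
RHS = cos(3) + cos(3) = 2·cos(3) ≈ -1.98

Since LHS ≠ RHS, this pair disproves the claim.

Answer: Yes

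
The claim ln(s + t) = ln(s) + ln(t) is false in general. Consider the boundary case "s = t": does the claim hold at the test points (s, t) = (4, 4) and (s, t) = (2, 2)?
At (4, 4): LHS = ln(8) ≈ 2.079 ≠ RHS = 2·ln(4) ≈ 2.773
At (2, 2): LHS = ln(4) ≈ 1.386, RHS = 2·ln(2) ≈ 1.386 → equal

Answer: Only at (2, 2)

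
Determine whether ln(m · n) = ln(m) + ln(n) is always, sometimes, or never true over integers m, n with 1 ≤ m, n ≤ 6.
The identity holds for every pair in the range. For instance at (m, n) = (6, 1): both sides equal ln(6) ≈ 1.792.

Answer: Always true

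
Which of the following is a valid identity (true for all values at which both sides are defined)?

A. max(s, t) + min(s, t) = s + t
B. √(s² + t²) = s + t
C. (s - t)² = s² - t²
A: holds — e.g. at (1, 4), both sides equal 5.
B: fails at (2, 3) — LHS = √(13) ≈ 3.606, RHS = 5.
C: fails at (4, 5) — LHS = 1, RHS = -9.

Answer: A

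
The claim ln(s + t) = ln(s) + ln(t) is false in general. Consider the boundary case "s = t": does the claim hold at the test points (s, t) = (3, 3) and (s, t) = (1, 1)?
No, fails at both test points

At (3, 3): LHS = ln(6) ≈ 1.792 ≠ RHS = 2·ln(3) ≈ 2.197
At (1, 1): LHS = ln(2) ≈ 0.6931 ≠ RHS = 0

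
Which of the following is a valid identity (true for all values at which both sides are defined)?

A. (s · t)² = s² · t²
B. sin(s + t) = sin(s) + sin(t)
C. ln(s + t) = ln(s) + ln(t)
A

A: holds — e.g. at (3, 7), both sides equal 441.
B: fails at (1, 2) — LHS = sin(3) ≈ 0.1411, RHS = sin(1) + sin(2) ≈ 1.751.
C: fails at (5, 8) — LHS = ln(13) ≈ 2.565, RHS = ln(5) + ln(8) ≈ 3.689.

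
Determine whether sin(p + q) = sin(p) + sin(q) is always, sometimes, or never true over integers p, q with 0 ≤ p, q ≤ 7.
Sometimes true

It holds at (p, q) = (2, 0) (both sides equal sin(2) ≈ 0.9093), but fails at (p, q) = (1, 5) (LHS = sin(6) ≈ -0.2794, RHS = sin(5) + sin(1) ≈ -0.1175).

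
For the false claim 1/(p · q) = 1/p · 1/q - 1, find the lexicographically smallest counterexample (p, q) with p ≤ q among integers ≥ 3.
Substituting (3, 3) into the claim:
LHS = 1/(3 · 3) = 1/9
RHS = 1/3 · 1/3 - 1 = -8/9

Since LHS ≠ RHS, this pair disproves the claim, and no lexicographically smaller pair (p ≤ q, integers ≥ 3) does.

For instance (8, 9) is also a counterexample (LHS = 1/72, RHS = -71/72), but it's lexicographically larger.

Answer: (p, q) = (3, 3)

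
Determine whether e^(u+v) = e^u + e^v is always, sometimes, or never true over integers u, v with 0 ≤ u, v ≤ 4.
Never true

The claim fails for every pair in the range. For instance at (u, v) = (1, 1): LHS = e^2 ≈ 7.389, RHS = 2·e ≈ 5.437.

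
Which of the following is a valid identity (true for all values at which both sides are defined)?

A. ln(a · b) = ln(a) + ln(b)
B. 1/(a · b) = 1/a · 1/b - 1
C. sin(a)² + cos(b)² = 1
A

A: holds — e.g. at (5, 8), both sides equal ln(40) ≈ 3.689.
B: fails at (1, 2) — LHS = 1/2, RHS = -1/2.
C: fails at (2, 7) — LHS = cos(7)² + sin(2)² ≈ 1.395, RHS = 1.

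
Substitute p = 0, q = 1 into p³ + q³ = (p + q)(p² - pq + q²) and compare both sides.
LHS = 0³ + 1³ = 1
RHS = (0 + 1)(0² - 0·1 + 1²) = 1

LHS = RHS: the two sides agree.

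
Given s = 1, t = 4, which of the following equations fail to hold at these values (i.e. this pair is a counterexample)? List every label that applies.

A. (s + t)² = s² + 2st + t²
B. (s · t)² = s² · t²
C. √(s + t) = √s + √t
Evaluating each claim at the given values:
A. LHS = 25, RHS = 25 → holds here (LHS = RHS)
B. LHS = 16, RHS = 16 → holds here (LHS = RHS)
C. LHS = √(5) ≈ 2.236, RHS = 3 → fails here (LHS ≠ RHS)

Answer: C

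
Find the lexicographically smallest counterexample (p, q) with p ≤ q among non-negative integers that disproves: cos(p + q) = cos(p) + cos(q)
Substituting (0, 0) into the claim:
LHS = cos(0 + 0) = 1
RHS = cos(0) + cos(0) = 2

Since LHS ≠ RHS, this pair disproves the claim, and no lexicographically smaller pair (p ≤ q, non-negative integers) does.

For instance (2, 5) is also a counterexample (LHS = cos(7) ≈ 0.7539, RHS = cos(2) + cos(5) ≈ -0.1325), but it's lexicographically larger.

Answer: (p, q) = (0, 0)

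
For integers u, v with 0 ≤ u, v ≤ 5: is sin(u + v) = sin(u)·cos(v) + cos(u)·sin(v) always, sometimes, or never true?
Always true

The identity holds for every pair in the range. For instance at (u, v) = (3, 0): both sides equal sin(3) ≈ 0.1411.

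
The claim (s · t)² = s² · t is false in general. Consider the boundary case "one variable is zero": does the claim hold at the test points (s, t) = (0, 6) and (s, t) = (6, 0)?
At (0, 6): LHS = 0, RHS = 0 → equal
At (6, 0): LHS = 0, RHS = 0 → equal

So the claim does hold at both of these boundary points, even though it is not an identity.

Answer: Yes, holds at both test points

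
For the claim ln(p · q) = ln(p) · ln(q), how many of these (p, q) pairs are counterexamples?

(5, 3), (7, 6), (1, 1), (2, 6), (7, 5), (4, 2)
5

Testing each pair:
(5, 3): LHS = ln(15) ≈ 2.708, RHS = ln(3)·ln(5) ≈ 1.768 → counterexample
(7, 6): LHS = ln(42) ≈ 3.738, RHS = ln(6)·ln(7) ≈ 3.487 → counterexample
(1, 1): LHS = 0, RHS = 0 → satisfies claim
(2, 6): LHS = ln(12) ≈ 2.485, RHS = ln(2)·ln(6) ≈ 1.242 → counterexample
(7, 5): LHS = ln(35) ≈ 3.555, RHS = ln(5)·ln(7) ≈ 3.132 → counterexample
(4, 2): LHS = ln(8) ≈ 2.079, RHS = ln(2)·ln(4) ≈ 0.9609 → counterexample

That makes 5 counterexamples.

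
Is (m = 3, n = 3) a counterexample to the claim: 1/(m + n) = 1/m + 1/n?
Substituting m = 3, n = 3:
LHS = 1/(3 + 3) = 1/6
RHS = 1/3 + 1/3 = 2/3

Since LHS ≠ RHS, this pair disproves the claim.

Answer: Yes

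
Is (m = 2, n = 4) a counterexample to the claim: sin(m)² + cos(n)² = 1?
Substituting m = 2, n = 4:
LHS = sin(2)² + cos(4)² ≈ 1.254
RHS = 1

Since LHS ≠ RHS, this pair disproves the claim.

Answer: Yes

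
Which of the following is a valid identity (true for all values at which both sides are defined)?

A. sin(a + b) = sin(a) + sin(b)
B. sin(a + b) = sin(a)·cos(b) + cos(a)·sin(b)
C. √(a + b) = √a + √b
A: fails at (3, 7) — LHS = sin(10) ≈ -0.544, RHS = sin(3) + sin(7) ≈ 0.7981.
B: holds — e.g. at (1, 5), both sides equal sin(6) ≈ -0.2794.
C: fails at (5, 5) — LHS = √(10) ≈ 3.162, RHS = 2·√(5) ≈ 4.472.

Answer: B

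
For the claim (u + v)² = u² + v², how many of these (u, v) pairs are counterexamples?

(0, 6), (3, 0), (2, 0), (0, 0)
0

Testing each pair:
(0, 6): LHS = 36, RHS = 36 → satisfies claim
(3, 0): LHS = 9, RHS = 9 → satisfies claim
(2, 0): LHS = 4, RHS = 4 → satisfies claim
(0, 0): LHS = 0, RHS = 0 → satisfies claim

That makes 0 counterexamples.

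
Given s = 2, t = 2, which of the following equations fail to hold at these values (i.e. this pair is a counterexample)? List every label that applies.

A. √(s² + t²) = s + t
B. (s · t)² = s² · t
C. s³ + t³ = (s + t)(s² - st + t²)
Evaluating each claim at the given values:
A. LHS = 2·√(2) ≈ 2.828, RHS = 4 → fails here (LHS ≠ RHS)
B. LHS = 16, RHS = 8 → fails here (LHS ≠ RHS)
C. LHS = 16, RHS = 16 → holds here (LHS = RHS)

Answer: A, B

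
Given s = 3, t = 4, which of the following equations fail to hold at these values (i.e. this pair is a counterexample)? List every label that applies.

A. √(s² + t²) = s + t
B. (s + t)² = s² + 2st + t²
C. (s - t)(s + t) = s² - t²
A

Evaluating each claim at the given values:
A. LHS = 5, RHS = 7 → fails here (LHS ≠ RHS)
B. LHS = 49, RHS = 49 → holds here (LHS = RHS)
C. LHS = -7, RHS = -7 → holds here (LHS = RHS)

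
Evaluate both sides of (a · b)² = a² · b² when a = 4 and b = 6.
LHS = (4 · 6)² = 576
RHS = 4² · 6² = 576

LHS = RHS: the two sides agree.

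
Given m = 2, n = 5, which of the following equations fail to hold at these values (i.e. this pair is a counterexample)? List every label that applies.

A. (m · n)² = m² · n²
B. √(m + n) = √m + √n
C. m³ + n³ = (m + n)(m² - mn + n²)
B

Evaluating each claim at the given values:
A. LHS = 100, RHS = 100 → holds here (LHS = RHS)
B. LHS = √(7) ≈ 2.646, RHS = √(2) + √(5) ≈ 3.65 → fails here (LHS ≠ RHS)
C. LHS = 133, RHS = 133 → holds here (LHS = RHS)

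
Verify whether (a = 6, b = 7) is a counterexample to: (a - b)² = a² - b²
Yes

Substituting a = 6, b = 7:
LHS = (6 - 7)² = 1
RHS = 6² - 7² = -13

Since LHS ≠ RHS, this pair disproves the claim.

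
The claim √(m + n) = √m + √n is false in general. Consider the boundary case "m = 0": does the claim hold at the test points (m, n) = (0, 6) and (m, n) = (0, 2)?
At (0, 6): LHS = √(6) ≈ 2.449, RHS = √(6) ≈ 2.449 → equal
At (0, 2): LHS = √(2) ≈ 1.414, RHS = √(2) ≈ 1.414 → equal

So the claim does hold at both of these boundary points, even though it is not an identity.

Answer: Yes, holds at both test points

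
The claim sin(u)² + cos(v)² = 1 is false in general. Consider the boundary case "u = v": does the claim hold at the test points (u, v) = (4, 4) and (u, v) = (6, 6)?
At (4, 4): LHS = cos(4)² + sin(4)² = 1, RHS = 1 → equal
At (6, 6): LHS = sin(6)² + cos(6)² = 1, RHS = 1 → equal

So the claim does hold at both of these boundary points, even though it is not an identity.

Answer: Yes, holds at both test points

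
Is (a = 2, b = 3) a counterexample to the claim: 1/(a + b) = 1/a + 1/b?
Yes

Substituting a = 2, b = 3:
LHS = 1/(2 + 3) = 1/5
RHS = 1/2 + 1/3 = 5/6

Since LHS ≠ RHS, this pair disproves the claim.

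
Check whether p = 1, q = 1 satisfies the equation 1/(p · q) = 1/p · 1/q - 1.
Fails

Substituting p = 1, q = 1:

LHS = 1/(1 · 1) = 1
RHS = 1/1 · 1/1 - 1 = 0

LHS ≠ RHS, so the equation does not hold at this point.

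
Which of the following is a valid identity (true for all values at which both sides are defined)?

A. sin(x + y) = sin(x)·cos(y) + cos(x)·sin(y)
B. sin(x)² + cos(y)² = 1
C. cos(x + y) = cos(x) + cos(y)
A

A: holds — e.g. at (2, 4), both sides equal sin(6) ≈ -0.2794.
B: fails at (4, 6) — LHS = sin(4)² + cos(6)² ≈ 1.495, RHS = 1.
C: fails at (2, 3) — LHS = cos(5) ≈ 0.2837, RHS = cos(3) + cos(2) ≈ -1.406.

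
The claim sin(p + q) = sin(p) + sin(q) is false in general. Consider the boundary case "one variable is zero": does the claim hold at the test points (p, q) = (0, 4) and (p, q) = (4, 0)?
Yes, holds at both test points

At (0, 4): LHS = sin(4) ≈ -0.7568, RHS = sin(4) ≈ -0.7568 → equal
At (4, 0): LHS = sin(4) ≈ -0.7568, RHS = sin(4) ≈ -0.7568 → equal

So the claim does hold at both of these boundary points, even though it is not an identity.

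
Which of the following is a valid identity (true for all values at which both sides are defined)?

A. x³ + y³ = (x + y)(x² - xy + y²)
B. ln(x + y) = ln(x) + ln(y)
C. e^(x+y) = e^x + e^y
A: holds — e.g. at (2, 5), both sides equal 133.
B: fails at (1, 5) — LHS = ln(6) ≈ 1.792, RHS = ln(5) ≈ 1.609.
C: fails at (3, 7) — LHS = e^10 ≈ 22026.5, RHS = e^3 + e^7 ≈ 1117.

Answer: A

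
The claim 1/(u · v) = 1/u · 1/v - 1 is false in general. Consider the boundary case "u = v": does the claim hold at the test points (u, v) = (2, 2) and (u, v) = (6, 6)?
No, fails at both test points

At (2, 2): LHS = 1/4 ≠ RHS = -3/4
At (6, 6): LHS = 1/36 ≠ RHS = -35/36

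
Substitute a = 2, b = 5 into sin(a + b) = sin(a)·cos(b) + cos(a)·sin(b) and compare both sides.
LHS = sin(2 + 5) = sin(7) ≈ 0.657
RHS = sin(2)·cos(5) + cos(2)·sin(5) = sin(2)·cos(5) + sin(5)·cos(2) ≈ 0.657

LHS = RHS: the two sides agree.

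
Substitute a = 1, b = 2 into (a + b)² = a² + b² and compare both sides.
LHS = (1 + 2)² = 9
RHS = 1² + 2² = 5

LHS ≠ RHS, so the equation does not hold here.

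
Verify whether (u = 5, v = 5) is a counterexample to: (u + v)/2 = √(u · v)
No

Substituting u = 5, v = 5:
LHS = (5 + 5)/2 = 5
RHS = √(5 · 5) = 5

The sides agree, so this pair does not disprove the claim.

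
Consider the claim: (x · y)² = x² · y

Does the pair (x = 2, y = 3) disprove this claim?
Yes

Substituting x = 2, y = 3:
LHS = (2 · 3)² = 36
RHS = 2² · 3 = 12

Since LHS ≠ RHS, this pair disproves the claim.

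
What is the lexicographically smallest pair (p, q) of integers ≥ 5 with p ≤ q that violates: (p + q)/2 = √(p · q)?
Substituting (5, 6) into the claim:
LHS = (5 + 6)/2 = 11/2
RHS = √(5 · 6) = √(30) ≈ 5.477

Since LHS ≠ RHS, this pair disproves the claim, and no lexicographically smaller pair (p ≤ q, integers ≥ 5) does.

For instance (5, 11) is also a counterexample (LHS = 8, RHS = √(55) ≈ 7.416), but it's lexicographically larger.

Answer: (p, q) = (5, 6)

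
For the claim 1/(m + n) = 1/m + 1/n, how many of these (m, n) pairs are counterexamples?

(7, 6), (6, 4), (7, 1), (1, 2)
Testing each pair:
(7, 6): LHS = 1/13, RHS = 13/42 → counterexample
(6, 4): LHS = 1/10, RHS = 5/12 → counterexample
(7, 1): LHS = 1/8, RHS = 8/7 → counterexample
(1, 2): LHS = 1/3, RHS = 3/2 → counterexample

That makes 4 counterexamples.

Answer: 4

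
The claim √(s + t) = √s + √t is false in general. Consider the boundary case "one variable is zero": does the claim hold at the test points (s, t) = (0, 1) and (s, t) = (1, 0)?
At (0, 1): LHS = 1, RHS = 1 → equal
At (1, 0): LHS = 1, RHS = 1 → equal

So the claim does hold at both of these boundary points, even though it is not an identity.

Answer: Yes, holds at both test points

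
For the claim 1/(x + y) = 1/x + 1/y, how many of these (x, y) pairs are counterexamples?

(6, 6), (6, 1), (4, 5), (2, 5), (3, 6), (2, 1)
Testing each pair:
(6, 6): LHS = 1/12, RHS = 1/3 → counterexample
(6, 1): LHS = 1/7, RHS = 7/6 → counterexample
(4, 5): LHS = 1/9, RHS = 9/20 → counterexample
(2, 5): LHS = 1/7, RHS = 7/10 → counterexample
(3, 6): LHS = 1/9, RHS = 1/2 → counterexample
(2, 1): LHS = 1/3, RHS = 3/2 → counterexample

That makes 6 counterexamples.

Answer: 6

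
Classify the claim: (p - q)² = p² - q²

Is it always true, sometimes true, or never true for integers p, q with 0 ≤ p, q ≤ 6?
It holds at (p, q) = (3, 3) (both sides equal 0), but fails at (p, q) = (6, 2) (LHS = 16, RHS = 32).

Answer: Sometimes true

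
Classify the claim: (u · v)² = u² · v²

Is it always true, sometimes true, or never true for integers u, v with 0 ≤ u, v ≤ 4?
The identity holds for every pair in the range. For instance at (u, v) = (0, 4): both sides equal 0.

Answer: Always true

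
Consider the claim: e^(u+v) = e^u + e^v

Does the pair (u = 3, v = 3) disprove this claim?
Yes

Substituting u = 3, v = 3:
LHS = e^(3+3) = e^6 ≈ 403.4
RHS = e^3 + e^3 = 2·e^3 ≈ 40.17

Since LHS ≠ RHS, this pair disproves the claim.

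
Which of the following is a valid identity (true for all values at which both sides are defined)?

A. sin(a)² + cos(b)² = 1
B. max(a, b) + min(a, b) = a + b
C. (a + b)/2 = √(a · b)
A: fails at (2, 5) — LHS = cos(5)² + sin(2)² ≈ 0.9073, RHS = 1.
B: holds — e.g. at (2, 3), both sides equal 5.
C: fails at (3, 5) — LHS = 4, RHS = √(15) ≈ 3.873.

Answer: B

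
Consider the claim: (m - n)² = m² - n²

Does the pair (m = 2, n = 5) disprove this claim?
Substituting m = 2, n = 5:
LHS = (2 - 5)² = 9
RHS = 2² - 5² = -21

Since LHS ≠ RHS, this pair disproves the claim.

Answer: Yes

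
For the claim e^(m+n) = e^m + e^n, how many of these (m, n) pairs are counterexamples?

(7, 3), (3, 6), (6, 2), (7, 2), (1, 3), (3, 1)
Testing each pair:
(7, 3): LHS = e^10 ≈ 22026.5, RHS = e^3 + e^7 ≈ 1117 → counterexample
(3, 6): LHS = e^9 ≈ 8103, RHS = e^3 + e^6 ≈ 423.5 → counterexample
(6, 2): LHS = e^8 ≈ 2981, RHS = e^2 + e^6 ≈ 410.8 → counterexample
(7, 2): LHS = e^9 ≈ 8103, RHS = e^2 + e^7 ≈ 1104 → counterexample
(1, 3): LHS = e^4 ≈ 54.6, RHS = e + e^3 ≈ 22.8 → counterexample
(3, 1): LHS = e^4 ≈ 54.6, RHS = e + e^3 ≈ 22.8 → counterexample

That makes 6 counterexamples.

Answer: 6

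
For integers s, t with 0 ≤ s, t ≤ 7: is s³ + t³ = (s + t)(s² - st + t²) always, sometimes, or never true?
The identity holds for every pair in the range. For instance at (s, t) = (2, 2): both sides equal 16.

Answer: Always true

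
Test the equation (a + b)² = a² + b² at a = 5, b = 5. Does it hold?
Fails

Substituting a = 5, b = 5:

LHS = (5 + 5)² = 100
RHS = 5² + 5² = 50

LHS ≠ RHS, so the equation does not hold at this point.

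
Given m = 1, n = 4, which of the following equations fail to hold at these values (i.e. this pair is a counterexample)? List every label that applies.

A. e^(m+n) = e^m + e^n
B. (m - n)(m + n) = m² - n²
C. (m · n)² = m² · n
Evaluating each claim at the given values:
A. LHS = e^5 ≈ 148.4, RHS = e + e^4 ≈ 57.32 → fails here (LHS ≠ RHS)
B. LHS = -15, RHS = -15 → holds here (LHS = RHS)
C. LHS = 16, RHS = 4 → fails here (LHS ≠ RHS)

Answer: A, C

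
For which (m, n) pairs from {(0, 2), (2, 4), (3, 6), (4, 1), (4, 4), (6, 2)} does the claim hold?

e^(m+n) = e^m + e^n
None

Testing each pair:
(0, 2): LHS = e^2 ≈ 7.389, RHS = 1 + e^2 ≈ 8.389 → fails
(2, 4): LHS = e^6 ≈ 403.4, RHS = e^2 + e^4 ≈ 61.99 → fails
(3, 6): LHS = e^9 ≈ 8103, RHS = e^3 + e^6 ≈ 423.5 → fails
(4, 1): LHS = e^5 ≈ 148.4, RHS = e + e^4 ≈ 57.32 → fails
(4, 4): LHS = e^8 ≈ 2981, RHS = 2·e^4 ≈ 109.2 → fails
(6, 2): LHS = e^8 ≈ 2981, RHS = e^2 + e^6 ≈ 410.8 → fails

No pair satisfies the claim.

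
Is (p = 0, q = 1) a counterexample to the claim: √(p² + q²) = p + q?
Substituting p = 0, q = 1:
LHS = √(0² + 1²) = 1
RHS = 0 + 1 = 1

The sides agree, so this pair does not disprove the claim.

Answer: No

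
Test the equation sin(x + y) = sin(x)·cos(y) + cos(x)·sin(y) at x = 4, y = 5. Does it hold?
Substituting x = 4, y = 5:

LHS = sin(4 + 5) = sin(9) ≈ 0.4121
RHS = sin(4)·cos(5) + cos(4)·sin(5) = sin(4)·cos(5) + sin(5)·cos(4) ≈ 0.4121

LHS = RHS, so the equation holds at this point.

Answer: Holds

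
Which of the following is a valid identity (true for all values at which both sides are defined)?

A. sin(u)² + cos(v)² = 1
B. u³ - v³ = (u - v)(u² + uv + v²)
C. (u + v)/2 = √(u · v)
A: fails at (2, 7) — LHS = cos(7)² + sin(2)² ≈ 1.395, RHS = 1.
B: holds — e.g. at (2, 5), both sides equal -117.
C: fails at (3, 5) — LHS = 4, RHS = √(15) ≈ 3.873.

Answer: B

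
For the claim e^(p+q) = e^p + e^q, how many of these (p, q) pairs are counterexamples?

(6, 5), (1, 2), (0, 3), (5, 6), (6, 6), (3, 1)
6

Testing each pair:
(6, 5): LHS = e^11 ≈ 59874.1, RHS = e^5 + e^6 ≈ 551.8 → counterexample
(1, 2): LHS = e^3 ≈ 20.09, RHS = e + e^2 ≈ 10.11 → counterexample
(0, 3): LHS = e^3 ≈ 20.09, RHS = 1 + e^3 ≈ 21.09 → counterexample
(5, 6): LHS = e^11 ≈ 59874.1, RHS = e^5 + e^6 ≈ 551.8 → counterexample
(6, 6): LHS = e^12 ≈ 162754.8, RHS = 2·e^6 ≈ 806.9 → counterexample
(3, 1): LHS = e^4 ≈ 54.6, RHS = e + e^3 ≈ 22.8 → counterexample

That makes 6 counterexamples.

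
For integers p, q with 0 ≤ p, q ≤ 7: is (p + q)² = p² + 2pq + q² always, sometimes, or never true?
The identity holds for every pair in the range. For instance at (p, q) = (1, 7): both sides equal 64.

Answer: Always true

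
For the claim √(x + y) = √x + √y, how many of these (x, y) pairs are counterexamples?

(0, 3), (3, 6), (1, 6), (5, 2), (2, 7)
Testing each pair:
(0, 3): LHS = √(3) ≈ 1.732, RHS = √(3) ≈ 1.732 → satisfies claim
(3, 6): LHS = 3, RHS = √(3) + √(6) ≈ 4.182 → counterexample
(1, 6): LHS = √(7) ≈ 2.646, RHS = 1 + √(6) ≈ 3.449 → counterexample
(5, 2): LHS = √(7) ≈ 2.646, RHS = √(2) + √(5) ≈ 3.65 → counterexample
(2, 7): LHS = 3, RHS = √(2) + √(7) ≈ 4.06 → counterexample

That makes 4 counterexamples.

Answer: 4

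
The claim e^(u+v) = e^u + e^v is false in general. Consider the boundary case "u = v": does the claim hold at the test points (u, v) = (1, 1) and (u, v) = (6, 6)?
At (1, 1): LHS = e^2 ≈ 7.389 ≠ RHS = 2·e ≈ 5.437
At (6, 6): LHS = e^12 ≈ 162754.8 ≠ RHS = 2·e^6 ≈ 806.9

Answer: No, fails at both test points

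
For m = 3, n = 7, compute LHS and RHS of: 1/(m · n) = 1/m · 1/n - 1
LHS = 1/(3 · 7) = 1/21
RHS = 1/3 · 1/7 - 1 = -20/21

LHS ≠ RHS, so the equation does not hold here.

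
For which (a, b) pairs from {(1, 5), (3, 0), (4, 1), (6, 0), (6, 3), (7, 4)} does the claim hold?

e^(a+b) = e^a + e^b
Testing each pair:
(1, 5): LHS = e^6 ≈ 403.4, RHS = e + e^5 ≈ 151.1 → fails
(3, 0): LHS = e^3 ≈ 20.09, RHS = 1 + e^3 ≈ 21.09 → fails
(4, 1): LHS = e^5 ≈ 148.4, RHS = e + e^4 ≈ 57.32 → fails
(6, 0): LHS = e^6 ≈ 403.4, RHS = 1 + e^6 ≈ 404.4 → fails
(6, 3): LHS = e^9 ≈ 8103, RHS = e^3 + e^6 ≈ 423.5 → fails
(7, 4): LHS = e^11 ≈ 59874.1, RHS = e^4 + e^7 ≈ 1151 → fails

No pair satisfies the claim.

Answer: None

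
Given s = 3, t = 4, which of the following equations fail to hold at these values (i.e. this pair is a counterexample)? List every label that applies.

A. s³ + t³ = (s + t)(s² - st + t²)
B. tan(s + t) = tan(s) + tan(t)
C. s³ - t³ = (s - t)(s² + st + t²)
B

Evaluating each claim at the given values:
A. LHS = 91, RHS = 91 → holds here (LHS = RHS)
B. LHS = tan(7) ≈ 0.8714, RHS = tan(3) + tan(4) ≈ 1.015 → fails here (LHS ≠ RHS)
C. LHS = -37, RHS = -37 → holds here (LHS = RHS)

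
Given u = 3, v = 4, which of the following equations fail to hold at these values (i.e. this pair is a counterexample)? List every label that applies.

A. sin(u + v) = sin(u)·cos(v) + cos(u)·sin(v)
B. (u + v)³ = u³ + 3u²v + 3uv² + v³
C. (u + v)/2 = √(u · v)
C

Evaluating each claim at the given values:
A. LHS = sin(7) ≈ 0.657, RHS = sin(3)·cos(4) + sin(4)·cos(3) ≈ 0.657 → holds here (LHS = RHS)
B. LHS = 343, RHS = 343 → holds here (LHS = RHS)
C. LHS = 7/2, RHS = 2·√(3) ≈ 3.464 → fails here (LHS ≠ RHS)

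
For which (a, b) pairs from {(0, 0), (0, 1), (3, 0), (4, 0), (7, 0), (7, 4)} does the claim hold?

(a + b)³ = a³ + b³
Testing each pair:
(0, 0): LHS = 0, RHS = 0 → holds
(0, 1): LHS = 1, RHS = 1 → holds
(3, 0): LHS = 27, RHS = 27 → holds
(4, 0): LHS = 64, RHS = 64 → holds
(7, 0): LHS = 343, RHS = 343 → holds
(7, 4): LHS = 1331, RHS = 407 → fails

5 of 6 pairs satisfy the claim.

Answer: (0, 0), (0, 1), (3, 0), (4, 0), (7, 0)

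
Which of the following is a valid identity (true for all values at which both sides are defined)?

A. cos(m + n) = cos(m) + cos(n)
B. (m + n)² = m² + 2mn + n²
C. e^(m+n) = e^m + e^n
A: fails at (3, 4) — LHS = cos(7) ≈ 0.7539, RHS = cos(3) + cos(4) ≈ -1.644.
B: holds — e.g. at (3, 5), both sides equal 64.
C: fails at (0, 1) — LHS = e ≈ 2.718, RHS = 1 + e ≈ 3.718.

Answer: B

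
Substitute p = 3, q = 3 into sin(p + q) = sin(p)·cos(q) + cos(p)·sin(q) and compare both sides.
LHS = sin(3 + 3) = sin(6) ≈ -0.2794
RHS = sin(3)·cos(3) + cos(3)·sin(3) = 2·sin(3)·cos(3) ≈ -0.2794

LHS = RHS: the two sides agree.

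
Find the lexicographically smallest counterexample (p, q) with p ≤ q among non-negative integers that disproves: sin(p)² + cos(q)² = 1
(p, q) = (0, 1)

Substituting (0, 1) into the claim:
LHS = sin(0)² + cos(1)² = cos(1)² ≈ 0.2919
RHS = 1

Since LHS ≠ RHS, this pair disproves the claim, and no lexicographically smaller pair (p ≤ q, non-negative integers) does.

For instance (4, 5) is also a counterexample (LHS = cos(5)² + sin(4)² ≈ 0.6532, RHS = 1), but it's lexicographically larger.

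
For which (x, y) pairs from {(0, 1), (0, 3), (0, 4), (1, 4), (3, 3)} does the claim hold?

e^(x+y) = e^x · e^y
Testing each pair:
(0, 1): LHS = e ≈ 2.718, RHS = e ≈ 2.718 → holds
(0, 3): LHS = e^3 ≈ 20.09, RHS = e^3 ≈ 20.09 → holds
(0, 4): LHS = e^4 ≈ 54.6, RHS = e^4 ≈ 54.6 → holds
(1, 4): LHS = e^5 ≈ 148.4, RHS = e^5 ≈ 148.4 → holds
(3, 3): LHS = e^6 ≈ 403.4, RHS = e^6 ≈ 403.4 → holds

Every pair satisfies the claim.

Answer: All pairs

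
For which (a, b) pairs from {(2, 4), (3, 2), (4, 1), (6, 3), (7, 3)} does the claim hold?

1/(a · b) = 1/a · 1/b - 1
Testing each pair:
(2, 4): LHS = 1/8, RHS = -7/8 → fails
(3, 2): LHS = 1/6, RHS = -5/6 → fails
(4, 1): LHS = 1/4, RHS = -3/4 → fails
(6, 3): LHS = 1/18, RHS = -17/18 → fails
(7, 3): LHS = 1/21, RHS = -20/21 → fails

No pair satisfies the claim.

Answer: None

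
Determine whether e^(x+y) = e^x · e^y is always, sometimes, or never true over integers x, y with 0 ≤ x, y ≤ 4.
Always true

The identity holds for every pair in the range. For instance at (x, y) = (0, 3): both sides equal e^3 ≈ 20.09.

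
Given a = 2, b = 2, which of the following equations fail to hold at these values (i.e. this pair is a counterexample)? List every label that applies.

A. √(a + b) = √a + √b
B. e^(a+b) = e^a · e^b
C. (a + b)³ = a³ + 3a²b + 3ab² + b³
Evaluating each claim at the given values:
A. LHS = 2, RHS = 2·√(2) ≈ 2.828 → fails here (LHS ≠ RHS)
B. LHS = e^4 ≈ 54.6, RHS = e^4 ≈ 54.6 → holds here (LHS = RHS)
C. LHS = 64, RHS = 64 → holds here (LHS = RHS)

Answer: A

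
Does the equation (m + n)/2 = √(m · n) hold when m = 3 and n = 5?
Substituting m = 3, n = 5:

LHS = (3 + 5)/2 = 4
RHS = √(3 · 5) = √(15) ≈ 3.873

LHS ≠ RHS, so the equation does not hold at this point.

Answer: Fails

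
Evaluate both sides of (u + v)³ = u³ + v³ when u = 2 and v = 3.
LHS = (2 + 3)³ = 125
RHS = 2³ + 3³ = 35

LHS ≠ RHS, so the equation does not hold here.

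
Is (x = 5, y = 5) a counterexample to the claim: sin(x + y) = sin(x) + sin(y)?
Substituting x = 5, y = 5:
LHS = sin(5 + 5) = sin(10) ≈ -0.544
RHS = sin(5) + sin(5) = 2·sin(5) ≈ -1.918

Since LHS ≠ RHS, this pair disproves the claim.

Answer: Yes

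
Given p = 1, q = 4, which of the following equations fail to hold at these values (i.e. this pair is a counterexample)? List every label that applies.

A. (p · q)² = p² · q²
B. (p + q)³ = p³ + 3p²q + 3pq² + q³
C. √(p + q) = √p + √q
C

Evaluating each claim at the given values:
A. LHS = 16, RHS = 16 → holds here (LHS = RHS)
B. LHS = 125, RHS = 125 → holds here (LHS = RHS)
C. LHS = √(5) ≈ 2.236, RHS = 3 → fails here (LHS ≠ RHS)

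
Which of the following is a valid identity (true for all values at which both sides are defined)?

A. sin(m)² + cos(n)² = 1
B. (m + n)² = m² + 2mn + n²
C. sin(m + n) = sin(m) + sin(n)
A: fails at (2, 7) — LHS = cos(7)² + sin(2)² ≈ 1.395, RHS = 1.
B: holds — e.g. at (2, 2), both sides equal 16.
C: fails at (3, 3) — LHS = sin(6) ≈ -0.2794, RHS = 2·sin(3) ≈ 0.2822.

Answer: B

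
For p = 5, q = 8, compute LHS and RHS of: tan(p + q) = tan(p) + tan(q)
LHS = tan(5 + 8) = tan(13) ≈ 0.463
RHS = tan(5) + tan(8) ≈ -10.18

LHS ≠ RHS (they differ by about 10.64), so the equation does not hold here.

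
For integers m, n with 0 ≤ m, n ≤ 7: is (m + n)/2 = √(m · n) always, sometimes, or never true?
Sometimes true

It holds at (m, n) = (0, 0) (both sides equal 0), but fails at (m, n) = (6, 7) (LHS = 13/2, RHS = √(42) ≈ 6.481).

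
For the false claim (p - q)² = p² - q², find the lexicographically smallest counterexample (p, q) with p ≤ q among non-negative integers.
Substituting (0, 1) into the claim:
LHS = (0 - 1)² = 1
RHS = 0² - 1² = -1

Since LHS ≠ RHS, this pair disproves the claim, and no lexicographically smaller pair (p ≤ q, non-negative integers) does.

For instance (0, 4) is also a counterexample (LHS = 16, RHS = -16), but it's lexicographically larger.

Answer: (p, q) = (0, 1)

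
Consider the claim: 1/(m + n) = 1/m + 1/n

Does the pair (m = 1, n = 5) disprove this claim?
Yes

Substituting m = 1, n = 5:
LHS = 1/(1 + 5) = 1/6
RHS = 1/1 + 1/5 = 6/5

Since LHS ≠ RHS, this pair disproves the claim.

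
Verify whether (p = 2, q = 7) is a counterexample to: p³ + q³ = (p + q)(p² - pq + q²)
Substituting p = 2, q = 7:
LHS = 2³ + 7³ = 351
RHS = (2 + 7)(2² - 2·7 + 7²) = 351

The sides agree, so this pair does not disprove the claim.

Answer: No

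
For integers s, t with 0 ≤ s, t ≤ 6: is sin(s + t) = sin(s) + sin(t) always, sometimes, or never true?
Sometimes true

It holds at (s, t) = (0, 0) (both sides equal 0), but fails at (s, t) = (4, 1) (LHS = sin(5) ≈ -0.9589, RHS = sin(4) + sin(1) ≈ 0.08467).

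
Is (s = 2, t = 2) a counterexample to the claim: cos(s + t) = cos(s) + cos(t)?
Substituting s = 2, t = 2:
LHS = cos(2 + 2) = cos(4) ≈ -0.6536
RHS = cos(2) + cos(2) = 2·cos(2) ≈ -0.8323

Since LHS ≠ RHS, this pair disproves the claim.

Answer: Yes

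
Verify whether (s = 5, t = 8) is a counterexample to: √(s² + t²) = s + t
Substituting s = 5, t = 8:
LHS = √(5² + 8²) = √(89) ≈ 9.434
RHS = 5 + 8 = 13

Since LHS ≠ RHS, this pair disproves the claim.

Answer: Yes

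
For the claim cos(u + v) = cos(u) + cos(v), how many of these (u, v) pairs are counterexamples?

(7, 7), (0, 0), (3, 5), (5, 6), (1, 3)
5

Testing each pair:
(7, 7): LHS = cos(14) ≈ 0.1367, RHS = 2·cos(7) ≈ 1.508 → counterexample
(0, 0): LHS = 1, RHS = 2 → counterexample
(3, 5): LHS = cos(8) ≈ -0.1455, RHS = cos(3) + cos(5) ≈ -0.7063 → counterexample
(5, 6): LHS = cos(11) ≈ 0.004426, RHS = cos(5) + cos(6) ≈ 1.244 → counterexample
(1, 3): LHS = cos(4) ≈ -0.6536, RHS = cos(3) + cos(1) ≈ -0.4497 → counterexample

That makes 5 counterexamples.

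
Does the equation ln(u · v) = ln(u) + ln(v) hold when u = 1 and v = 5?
Substituting u = 1, v = 5:

LHS = ln(1 · 5) = ln(5) ≈ 1.609
RHS = ln(1) + ln(5) = ln(5) ≈ 1.609

LHS = RHS, so the equation holds at this point.

Answer: Holds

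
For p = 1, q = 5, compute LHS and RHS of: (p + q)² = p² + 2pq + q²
LHS = (1 + 5)² = 36
RHS = 1² + 2·1·5 + 5² = 36

LHS = RHS: the two sides agree.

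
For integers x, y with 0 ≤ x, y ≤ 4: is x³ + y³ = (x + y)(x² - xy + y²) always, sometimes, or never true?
Always true

The identity holds for every pair in the range. For instance at (x, y) = (1, 3): both sides equal 28.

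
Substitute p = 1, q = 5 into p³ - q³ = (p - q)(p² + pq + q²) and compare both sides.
LHS = 1³ - 5³ = -124
RHS = (1 - 5)(1² + 1·5 + 5²) = -124

LHS = RHS: the two sides agree.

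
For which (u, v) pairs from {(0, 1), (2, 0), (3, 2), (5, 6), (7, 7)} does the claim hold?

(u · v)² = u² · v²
Testing each pair:
(0, 1): LHS = 0, RHS = 0 → holds
(2, 0): LHS = 0, RHS = 0 → holds
(3, 2): LHS = 36, RHS = 36 → holds
(5, 6): LHS = 900, RHS = 900 → holds
(7, 7): LHS = 2401, RHS = 2401 → holds

Every pair satisfies the claim.

Answer: All pairs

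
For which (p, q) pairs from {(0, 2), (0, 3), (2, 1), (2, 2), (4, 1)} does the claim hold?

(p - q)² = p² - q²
(2, 2)

Testing each pair:
(0, 2): LHS = 4, RHS = -4 → fails
(0, 3): LHS = 9, RHS = -9 → fails
(2, 1): LHS = 1, RHS = 3 → fails
(2, 2): LHS = 0, RHS = 0 → holds
(4, 1): LHS = 9, RHS = 15 → fails

1 of 5 pairs satisfies the claim.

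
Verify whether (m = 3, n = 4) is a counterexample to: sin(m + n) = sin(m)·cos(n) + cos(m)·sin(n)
Substituting m = 3, n = 4:
LHS = sin(3 + 4) = sin(7) ≈ 0.657
RHS = sin(3)·cos(4) + cos(3)·sin(4) = sin(3)·cos(4) + sin(4)·cos(3) ≈ 0.657

The sides agree, so this pair does not disprove the claim.

Answer: No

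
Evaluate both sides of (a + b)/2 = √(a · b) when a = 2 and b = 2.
LHS = (2 + 2)/2 = 2
RHS = √(2 · 2) = 2

LHS = RHS: the two sides agree.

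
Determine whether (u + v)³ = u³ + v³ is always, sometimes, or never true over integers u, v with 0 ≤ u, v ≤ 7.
It holds at (u, v) = (7, 0) (both sides equal 343), but fails at (u, v) = (1, 3) (LHS = 64, RHS = 28).

Answer: Sometimes true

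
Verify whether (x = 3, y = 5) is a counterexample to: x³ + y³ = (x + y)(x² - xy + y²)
No

Substituting x = 3, y = 5:
LHS = 3³ + 5³ = 152
RHS = (3 + 5)(3² - 3·5 + 5²) = 152

The sides agree, so this pair does not disprove the claim.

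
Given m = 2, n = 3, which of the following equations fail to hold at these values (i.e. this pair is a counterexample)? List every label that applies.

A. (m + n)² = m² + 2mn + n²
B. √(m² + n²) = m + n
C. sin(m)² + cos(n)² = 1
Evaluating each claim at the given values:
A. LHS = 25, RHS = 25 → holds here (LHS = RHS)
B. LHS = √(13) ≈ 3.606, RHS = 5 → fails here (LHS ≠ RHS)
C. LHS = sin(2)² + cos(3)² ≈ 1.807, RHS = 1 → fails here (LHS ≠ RHS)

Answer: B, C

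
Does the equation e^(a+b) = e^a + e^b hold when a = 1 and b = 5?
Fails

Substituting a = 1, b = 5:

LHS = e^(1+5) = e^6 ≈ 403.4
RHS = e^1 + e^5 = e + e^5 ≈ 151.1

LHS ≠ RHS, so the equation does not hold at this point.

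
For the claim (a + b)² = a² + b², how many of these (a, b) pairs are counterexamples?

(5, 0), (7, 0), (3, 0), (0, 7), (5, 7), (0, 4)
1

Testing each pair:
(5, 0): LHS = 25, RHS = 25 → satisfies claim
(7, 0): LHS = 49, RHS = 49 → satisfies claim
(3, 0): LHS = 9, RHS = 9 → satisfies claim
(0, 7): LHS = 49, RHS = 49 → satisfies claim
(5, 7): LHS = 144, RHS = 74 → counterexample
(0, 4): LHS = 16, RHS = 16 → satisfies claim

That makes 1 counterexample.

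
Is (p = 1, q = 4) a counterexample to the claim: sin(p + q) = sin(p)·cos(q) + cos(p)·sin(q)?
Substituting p = 1, q = 4:
LHS = sin(1 + 4) = sin(5) ≈ -0.9589
RHS = sin(1)·cos(4) + cos(1)·sin(4) = sin(1)·cos(4) + sin(4)·cos(1) ≈ -0.9589

The sides agree, so this pair does not disprove the claim.

Answer: No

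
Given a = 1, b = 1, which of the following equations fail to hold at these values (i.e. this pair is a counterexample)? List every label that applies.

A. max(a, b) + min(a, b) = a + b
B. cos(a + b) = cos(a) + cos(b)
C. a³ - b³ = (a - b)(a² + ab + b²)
Evaluating each claim at the given values:
A. LHS = 2, RHS = 2 → holds here (LHS = RHS)
B. LHS = cos(2) ≈ -0.4161, RHS = 2·cos(1) ≈ 1.081 → fails here (LHS ≠ RHS)
C. LHS = 0, RHS = 0 → holds here (LHS = RHS)

Answer: B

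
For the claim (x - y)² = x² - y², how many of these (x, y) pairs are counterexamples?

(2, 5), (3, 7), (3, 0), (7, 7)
Testing each pair:
(2, 5): LHS = 9, RHS = -21 → counterexample
(3, 7): LHS = 16, RHS = -40 → counterexample
(3, 0): LHS = 9, RHS = 9 → satisfies claim
(7, 7): LHS = 0, RHS = 0 → satisfies claim

That makes 2 counterexamples.

Answer: 2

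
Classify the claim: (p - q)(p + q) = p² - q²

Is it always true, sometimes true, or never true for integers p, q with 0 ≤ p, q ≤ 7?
Always true

The identity holds for every pair in the range. For instance at (p, q) = (3, 4): both sides equal -7.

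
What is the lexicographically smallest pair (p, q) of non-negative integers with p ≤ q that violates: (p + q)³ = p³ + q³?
Substituting (1, 1) into the claim:
LHS = (1 + 1)³ = 8
RHS = 1³ + 1³ = 2

Since LHS ≠ RHS, this pair disproves the claim, and no lexicographically smaller pair (p ≤ q, non-negative integers) does.

For instance (2, 6) is also a counterexample (LHS = 512, RHS = 224), but it's lexicographically larger.

Answer: (p, q) = (1, 1)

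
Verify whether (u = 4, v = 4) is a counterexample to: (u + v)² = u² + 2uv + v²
No

Substituting u = 4, v = 4:
LHS = (4 + 4)² = 64
RHS = 4² + 2·4·4 + 4² = 64

The sides agree, so this pair does not disprove the claim.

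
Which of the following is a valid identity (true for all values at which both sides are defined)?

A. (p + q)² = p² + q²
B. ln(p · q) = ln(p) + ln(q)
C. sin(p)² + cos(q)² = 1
A: fails at (4, 5) — LHS = 81, RHS = 41.
B: holds — e.g. at (2, 3), both sides equal ln(6) ≈ 1.792.
C: fails at (0, 1) — LHS = cos(1)² ≈ 0.2919, RHS = 1.

Answer: B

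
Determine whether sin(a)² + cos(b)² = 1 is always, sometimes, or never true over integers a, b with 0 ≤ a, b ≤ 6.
Sometimes true

It holds at (a, b) = (5, 5) (both sides equal 1), but fails at (a, b) = (5, 4) (LHS = cos(4)² + sin(5)² ≈ 1.347, RHS = 1).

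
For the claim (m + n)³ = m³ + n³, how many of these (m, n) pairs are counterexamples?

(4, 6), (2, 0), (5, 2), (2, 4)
Testing each pair:
(4, 6): LHS = 1000, RHS = 280 → counterexample
(2, 0): LHS = 8, RHS = 8 → satisfies claim
(5, 2): LHS = 343, RHS = 133 → counterexample
(2, 4): LHS = 216, RHS = 72 → counterexample

That makes 3 counterexamples.

Answer: 3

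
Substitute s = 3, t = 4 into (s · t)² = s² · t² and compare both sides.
LHS = (3 · 4)² = 144
RHS = 3² · 4² = 144

LHS = RHS: the two sides agree.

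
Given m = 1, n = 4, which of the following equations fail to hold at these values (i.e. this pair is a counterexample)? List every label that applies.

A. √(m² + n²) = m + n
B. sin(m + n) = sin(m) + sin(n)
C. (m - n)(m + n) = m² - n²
A, B

Evaluating each claim at the given values:
A. LHS = √(17) ≈ 4.123, RHS = 5 → fails here (LHS ≠ RHS)
B. LHS = sin(5) ≈ -0.9589, RHS = sin(4) + sin(1) ≈ 0.08467 → fails here (LHS ≠ RHS)
C. LHS = -15, RHS = -15 → holds here (LHS = RHS)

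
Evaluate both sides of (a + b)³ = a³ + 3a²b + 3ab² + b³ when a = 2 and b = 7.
LHS = (2 + 7)³ = 729
RHS = 2³ + 3·2²·7 + 3·2·7² + 7³ = 729

LHS = RHS: the two sides agree.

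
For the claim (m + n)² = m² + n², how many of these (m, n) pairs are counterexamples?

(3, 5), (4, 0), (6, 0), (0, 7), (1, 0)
1

Testing each pair:
(3, 5): LHS = 64, RHS = 34 → counterexample
(4, 0): LHS = 16, RHS = 16 → satisfies claim
(6, 0): LHS = 36, RHS = 36 → satisfies claim
(0, 7): LHS = 49, RHS = 49 → satisfies claim
(1, 0): LHS = 1, RHS = 1 → satisfies claim

That makes 1 counterexample.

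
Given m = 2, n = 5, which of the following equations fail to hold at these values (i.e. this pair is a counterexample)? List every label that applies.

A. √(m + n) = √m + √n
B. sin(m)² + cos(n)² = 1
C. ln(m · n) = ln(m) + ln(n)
A, B

Evaluating each claim at the given values:
A. LHS = √(7) ≈ 2.646, RHS = √(2) + √(5) ≈ 3.65 → fails here (LHS ≠ RHS)
B. LHS = cos(5)² + sin(2)² ≈ 0.9073, RHS = 1 → fails here (LHS ≠ RHS)
C. LHS = ln(10) ≈ 2.303, RHS = ln(2) + ln(5) ≈ 2.303 → holds here (LHS = RHS)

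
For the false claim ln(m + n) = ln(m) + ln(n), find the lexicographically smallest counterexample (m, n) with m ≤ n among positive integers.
(m, n) = (1, 1)

Substituting (1, 1) into the claim:
LHS = ln(1 + 1) = ln(2) ≈ 0.6931
RHS = ln(1) + ln(1) = 0

Since LHS ≠ RHS, this pair disproves the claim, and no lexicographically smaller pair (m ≤ n, positive integers) does.

For instance (2, 7) is also a counterexample (LHS = ln(9) ≈ 2.197, RHS = ln(2) + ln(7) ≈ 2.639), but it's lexicographically larger.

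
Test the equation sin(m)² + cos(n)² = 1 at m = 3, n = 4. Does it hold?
Substituting m = 3, n = 4:

LHS = sin(3)² + cos(4)² ≈ 0.4472
RHS = 1

LHS ≠ RHS, so the equation does not hold at this point.

Answer: Fails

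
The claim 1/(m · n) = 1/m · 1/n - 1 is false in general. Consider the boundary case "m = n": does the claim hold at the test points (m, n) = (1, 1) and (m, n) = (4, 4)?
At (1, 1): LHS = 1 ≠ RHS = 0
At (4, 4): LHS = 1/16 ≠ RHS = -15/16

Answer: No, fails at both test points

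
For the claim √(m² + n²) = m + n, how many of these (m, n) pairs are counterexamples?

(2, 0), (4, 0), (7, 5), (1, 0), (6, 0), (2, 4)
2

Testing each pair:
(2, 0): LHS = 2, RHS = 2 → satisfies claim
(4, 0): LHS = 4, RHS = 4 → satisfies claim
(7, 5): LHS = √(74) ≈ 8.602, RHS = 12 → counterexample
(1, 0): LHS = 1, RHS = 1 → satisfies claim
(6, 0): LHS = 6, RHS = 6 → satisfies claim
(2, 4): LHS = 2·√(5) ≈ 4.472, RHS = 6 → counterexample

That makes 2 counterexamples.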